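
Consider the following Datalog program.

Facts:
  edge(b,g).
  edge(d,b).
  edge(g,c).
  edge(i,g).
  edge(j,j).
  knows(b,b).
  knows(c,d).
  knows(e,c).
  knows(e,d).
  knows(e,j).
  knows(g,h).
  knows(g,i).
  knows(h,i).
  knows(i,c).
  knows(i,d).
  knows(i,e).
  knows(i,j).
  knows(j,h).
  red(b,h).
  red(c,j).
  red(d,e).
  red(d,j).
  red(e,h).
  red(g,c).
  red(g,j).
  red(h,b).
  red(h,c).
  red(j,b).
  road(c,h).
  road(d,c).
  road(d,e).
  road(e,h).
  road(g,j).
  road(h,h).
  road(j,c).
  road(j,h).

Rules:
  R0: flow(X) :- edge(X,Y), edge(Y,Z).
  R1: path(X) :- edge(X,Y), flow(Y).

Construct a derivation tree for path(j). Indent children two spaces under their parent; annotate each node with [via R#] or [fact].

round 1: derive flow(b) via R0 from edge(b,g), edge(g,c)
round 1: derive flow(d) via R0 from edge(d,b), edge(b,g)
round 1: derive flow(i) via R0 from edge(i,g), edge(g,c)
round 1: derive flow(j) via R0 from edge(j,j), edge(j,j)
round 2: derive path(d) via R1 from edge(d,b), flow(b)
round 2: derive path(j) via R1 from edge(j,j), flow(j)

path(j)  [via R1]
  edge(j,j)  [fact]
  flow(j)  [via R0]
    edge(j,j)  [fact]
    edge(j,j)  [fact]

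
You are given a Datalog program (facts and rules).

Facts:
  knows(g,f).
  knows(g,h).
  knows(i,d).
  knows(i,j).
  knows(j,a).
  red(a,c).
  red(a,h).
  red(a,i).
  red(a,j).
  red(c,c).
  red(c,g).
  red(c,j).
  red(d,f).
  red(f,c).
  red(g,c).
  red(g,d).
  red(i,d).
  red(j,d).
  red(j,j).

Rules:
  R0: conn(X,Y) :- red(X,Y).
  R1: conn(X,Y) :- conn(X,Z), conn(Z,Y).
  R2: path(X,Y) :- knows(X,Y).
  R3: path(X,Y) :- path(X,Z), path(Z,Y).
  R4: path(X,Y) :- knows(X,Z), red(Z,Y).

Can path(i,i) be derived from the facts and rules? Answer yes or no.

round 1: derive path(g,f) via R2 from knows(g,f)
round 1: derive path(g,h) via R2 from knows(g,h)
round 1: derive path(i,d) via R2 from knows(i,d)
round 1: derive path(i,j) via R2 from knows(i,j)
round 1: derive path(j,a) via R2 from knows(j,a)
round 1: derive path(g,c) via R4 from knows(g,f), red(f,c)
round 1: derive path(i,f) via R4 from knows(i,d), red(d,f)
round 1: derive path(j,c) via R4 from knows(j,a), red(a,c)
round 1: derive path(j,h) via R4 from knows(j,a), red(a,h)
round 1: derive path(j,i) via R4 from knows(j,a), red(a,i)
round 1: derive path(j,j) via R4 from knows(j,a), red(a,j)
round 2: derive path(i,a) via R3 from path(i,j), path(j,a)
round 2: derive path(i,c) via R3 from path(i,j), path(j,c)
round 2: derive path(i,h) via R3 from path(i,j), path(j,h)
round 2: derive path(i,i) via R3 from path(i,j), path(j,i)
round 2: derive path(j,d) via R3 from path(j,i), path(i,d)
round 2: derive path(j,f) via R3 from path(j,i), path(i,f)

yes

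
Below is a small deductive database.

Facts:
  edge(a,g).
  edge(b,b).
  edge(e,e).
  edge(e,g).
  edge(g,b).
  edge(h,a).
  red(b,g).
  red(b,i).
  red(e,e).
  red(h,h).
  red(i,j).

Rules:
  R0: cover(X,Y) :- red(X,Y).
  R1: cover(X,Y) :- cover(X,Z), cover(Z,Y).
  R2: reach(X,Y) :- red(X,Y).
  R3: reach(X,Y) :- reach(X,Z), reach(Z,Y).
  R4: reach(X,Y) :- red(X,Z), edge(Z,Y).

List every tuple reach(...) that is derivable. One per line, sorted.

round 1: derive reach(b,g) via R2 from red(b,g)
round 1: derive reach(b,i) via R2 from red(b,i)
round 1: derive reach(e,e) via R2 from red(e,e)
round 1: derive reach(h,h) via R2 from red(h,h)
round 1: derive reach(i,j) via R2 from red(i,j)
round 1: derive reach(b,b) via R4 from red(b,g), edge(g,b)
round 1: derive reach(e,g) via R4 from red(e,e), edge(e,g)
round 1: derive reach(h,a) via R4 from red(h,h), edge(h,a)
round 2: derive reach(b,j) via R3 from reach(b,i), reach(i,j)

reach(b,b)
reach(b,g)
reach(b,i)
reach(b,j)
reach(e,e)
reach(e,g)
reach(h,a)
reach(h,h)
reach(i,j)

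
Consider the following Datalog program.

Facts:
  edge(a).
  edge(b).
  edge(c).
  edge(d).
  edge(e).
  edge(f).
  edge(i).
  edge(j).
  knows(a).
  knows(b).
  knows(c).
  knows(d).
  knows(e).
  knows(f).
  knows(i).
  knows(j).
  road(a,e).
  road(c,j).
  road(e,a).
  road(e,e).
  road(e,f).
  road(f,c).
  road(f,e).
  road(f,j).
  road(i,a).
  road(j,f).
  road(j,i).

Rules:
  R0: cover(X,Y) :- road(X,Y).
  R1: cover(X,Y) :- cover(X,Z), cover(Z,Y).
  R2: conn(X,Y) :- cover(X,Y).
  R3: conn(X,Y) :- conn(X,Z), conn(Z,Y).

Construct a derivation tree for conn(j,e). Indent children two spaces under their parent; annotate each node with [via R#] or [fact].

round 1: derive cover(a,e) via R0 from road(a,e)
round 1: derive cover(c,j) via R0 from road(c,j)
round 1: derive cover(e,a) via R0 from road(e,a)
round 1: derive cover(e,e) via R0 from road(e,e)
round 1: derive cover(e,f) via R0 from road(e,f)
round 1: derive cover(f,c) via R0 from road(f,c)
round 1: derive cover(f,e) via R0 from road(f,e)
round 1: derive cover(f,j) via R0 from road(f,j)
round 1: derive cover(i,a) via R0 from road(i,a)
round 1: derive cover(j,f) via R0 from road(j,f)
round 1: derive cover(j,i) via R0 from road(j,i)
round 2: derive cover(a,a) via R1 from cover(a,e), cover(e,a)
round 2: derive cover(a,f) via R1 from cover(a,e), cover(e,f)
round 2: derive cover(c,f) via R1 from cover(c,j), cover(j,f)
round 2: derive cover(c,i) via R1 from cover(c,j), cover(j,i)
round 2: derive cover(e,c) via R1 from cover(e,f), cover(f,c)
round 2: derive cover(e,j) via R1 from cover(e,f), cover(f,j)
round 2: derive cover(f,a) via R1 from cover(f,e), cover(e,a)
round 2: derive cover(f,f) via R1 from cover(f,e), cover(e,f)
round 2: derive cover(f,i) via R1 from cover(f,j), cover(j,i)
round 2: derive cover(i,e) via R1 from cover(i,a), cover(a,e)
round 2: derive cover(j,a) via R1 from cover(j,i), cover(i,a)
round 2: derive cover(j,c) via R1 from cover(j,f), cover(f,c)
round 2: derive cover(j,e) via R1 from cover(j,f), cover(f,e)
round 2: derive cover(j,j) via R1 from cover(j,f), cover(f,j)
round 2: derive conn(a,e) via R2 from cover(a,e)
round 2: derive conn(c,j) via R2 from cover(c,j)
round 2: derive conn(e,a) via R2 from cover(e,a)
round 2: derive conn(e,e) via R2 from cover(e,e)
round 2: derive conn(e,f) via R2 from cover(e,f)
round 2: derive conn(f,c) via R2 from cover(f,c)
round 2: derive conn(f,e) via R2 from cover(f,e)
round 2: derive conn(f,j) via R2 from cover(f,j)
round 2: derive conn(i,a) via R2 from cover(i,a)
round 2: derive conn(j,f) via R2 from cover(j,f)
round 2: derive conn(j,i) via R2 from cover(j,i)
round 3: derive cover(a,c) via R1 from cover(a,e), cover(e,c)
round 3: derive cover(a,i) via R1 from cover(a,f), cover(f,i)
round 3: derive cover(a,j) via R1 from cover(a,e), cover(e,j)
round 3: derive cover(c,a) via R1 from cover(c,f), cover(f,a)
round 3: derive cover(c,c) via R1 from cover(c,f), cover(f,c)
round 3: derive cover(c,e) via R1 from cover(c,f), cover(f,e)
round 3: derive cover(e,i) via R1 from cover(e,c), cover(c,i)
round 3: derive cover(i,c) via R1 from cover(i,e), cover(e,c)
round 3: derive cover(i,f) via R1 from cover(i,a), cover(a,f)
round 3: derive cover(i,j) via R1 from cover(i,e), cover(e,j)
round 3: derive conn(a,a) via R2 from cover(a,a)
round 3: derive conn(a,f) via R2 from cover(a,f)
round 3: derive conn(c,f) via R2 from cover(c,f)
round 3: derive conn(c,i) via R2 from cover(c,i)
round 3: derive conn(e,c) via R2 from cover(e,c)
round 3: derive conn(e,j) via R2 from cover(e,j)
round 3: derive conn(f,a) via R2 from cover(f,a)
round 3: derive conn(f,f) via R2 from cover(f,f)
round 3: derive conn(f,i) via R2 from cover(f,i)
round 3: derive conn(i,e) via R2 from cover(i,e)
round 3: derive conn(j,a) via R2 from cover(j,a)
round 3: derive conn(j,c) via R2 from cover(j,c)
round 3: derive conn(j,e) via R2 from cover(j,e)
round 3: derive conn(j,j) via R2 from cover(j,j)
round 4: derive cover(i,i) via R1 from cover(i,a), cover(a,i)
round 4: derive conn(a,c) via R2 from cover(a,c)
round 4: derive conn(a,i) via R2 from cover(a,i)
round 4: derive conn(a,j) via R2 from cover(a,j)
round 4: derive conn(c,a) via R2 from cover(c,a)
round 4: derive conn(c,c) via R2 from cover(c,c)
round 4: derive conn(c,e) via R2 from cover(c,e)
round 4: derive conn(e,i) via R2 from cover(e,i)
round 4: derive conn(i,c) via R2 from cover(i,c)
round 4: derive conn(i,f) via R2 from cover(i,f)
round 4: derive conn(i,j) via R2 from cover(i,j)
round 5: derive conn(i,i) via R2 from cover(i,i)

conn(j,e)  [via R2]
  cover(j,e)  [via R1]
    cover(j,f)  [via R0]
      road(j,f)  [fact]
    cover(f,e)  [via R0]
      road(f,e)  [fact]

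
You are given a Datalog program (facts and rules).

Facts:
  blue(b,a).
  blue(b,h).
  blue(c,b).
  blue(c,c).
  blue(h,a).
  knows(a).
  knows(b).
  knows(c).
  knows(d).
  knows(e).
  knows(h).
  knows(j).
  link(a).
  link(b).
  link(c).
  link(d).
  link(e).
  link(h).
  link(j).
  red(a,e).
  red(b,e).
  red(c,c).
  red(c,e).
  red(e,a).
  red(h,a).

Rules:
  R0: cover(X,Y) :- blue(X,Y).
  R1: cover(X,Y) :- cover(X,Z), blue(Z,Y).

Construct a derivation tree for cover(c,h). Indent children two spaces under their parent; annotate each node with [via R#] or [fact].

round 1: derive cover(b,a) via R0 from blue(b,a)
round 1: derive cover(b,h) via R0 from blue(b,h)
round 1: derive cover(c,b) via R0 from blue(c,b)
round 1: derive cover(c,c) via R0 from blue(c,c)
round 1: derive cover(h,a) via R0 from blue(h,a)
round 2: derive cover(c,a) via R1 from cover(c,b), blue(b,a)
round 2: derive cover(c,h) via R1 from cover(c,b), blue(b,h)

cover(c,h)  [via R1]
  cover(c,b)  [via R0]
    blue(c,b)  [fact]
  blue(b,h)  [fact]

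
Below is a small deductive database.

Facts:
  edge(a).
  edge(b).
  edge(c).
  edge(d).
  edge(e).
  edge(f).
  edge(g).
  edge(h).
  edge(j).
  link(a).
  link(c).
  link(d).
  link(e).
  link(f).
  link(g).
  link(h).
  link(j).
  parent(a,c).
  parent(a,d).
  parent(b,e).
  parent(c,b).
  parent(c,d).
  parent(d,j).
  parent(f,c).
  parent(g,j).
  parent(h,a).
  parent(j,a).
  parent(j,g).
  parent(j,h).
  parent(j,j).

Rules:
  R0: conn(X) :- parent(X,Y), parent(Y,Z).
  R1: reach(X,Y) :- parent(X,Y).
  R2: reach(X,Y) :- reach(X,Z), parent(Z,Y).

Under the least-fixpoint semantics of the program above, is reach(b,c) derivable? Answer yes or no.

round 1: derive reach(a,c) via R1 from parent(a,c)
round 1: derive reach(a,d) via R1 from parent(a,d)
round 1: derive reach(b,e) via R1 from parent(b,e)
round 1: derive reach(c,b) via R1 from parent(c,b)
round 1: derive reach(c,d) via R1 from parent(c,d)
round 1: derive reach(d,j) via R1 from parent(d,j)
round 1: derive reach(f,c) via R1 from parent(f,c)
round 1: derive reach(g,j) via R1 from parent(g,j)
round 1: derive reach(h,a) via R1 from parent(h,a)
round 1: derive reach(j,a) via R1 from parent(j,a)
round 1: derive reach(j,g) via R1 from parent(j,g)
round 1: derive reach(j,h) via R1 from parent(j,h)
round 1: derive reach(j,j) via R1 from parent(j,j)
round 2: derive reach(a,b) via R2 from reach(a,c), parent(c,b)
round 2: derive reach(a,j) via R2 from reach(a,d), parent(d,j)
round 2: derive reach(c,e) via R2 from reach(c,b), parent(b,e)
round 2: derive reach(c,j) via R2 from reach(c,d), parent(d,j)
round 2: derive reach(d,a) via R2 from reach(d,j), parent(j,a)
round 2: derive reach(d,g) via R2 from reach(d,j), parent(j,g)
round 2: derive reach(d,h) via R2 from reach(d,j), parent(j,h)
round 2: derive reach(f,b) via R2 from reach(f,c), parent(c,b)
round 2: derive reach(f,d) via R2 from reach(f,c), parent(c,d)
round 2: derive reach(g,a) via R2 from reach(g,j), parent(j,a)
round 2: derive reach(g,g) via R2 from reach(g,j), parent(j,g)
round 2: derive reach(g,h) via R2 from reach(g,j), parent(j,h)
round 2: derive reach(h,c) via R2 from reach(h,a), parent(a,c)
round 2: derive reach(h,d) via R2 from reach(h,a), parent(a,d)
round 2: derive reach(j,c) via R2 from reach(j,a), parent(a,c)
round 2: derive reach(j,d) via R2 from reach(j,a), parent(a,d)
round 3: derive reach(a,a) via R2 from reach(a,j), parent(j,a)
round 3: derive reach(a,e) via R2 from reach(a,b), parent(b,e)
round 3: derive reach(a,g) via R2 from reach(a,j), parent(j,g)
round 3: derive reach(a,h) via R2 from reach(a,j), parent(j,h)
round 3: derive reach(c,a) via R2 from reach(c,j), parent(j,a)
round 3: derive reach(c,g) via R2 from reach(c,j), parent(j,g)
round 3: derive reach(c,h) via R2 from reach(c,j), parent(j,h)
round 3: derive reach(d,c) via R2 from reach(d,a), parent(a,c)
round 3: derive reach(d,d) via R2 from reach(d,a), parent(a,d)
round 3: derive reach(f,e) via R2 from reach(f,b), parent(b,e)
round 3: derive reach(f,j) via R2 from reach(f,d), parent(d,j)
round 3: derive reach(g,c) via R2 from reach(g,a), parent(a,c)
round 3: derive reach(g,d) via R2 from reach(g,a), parent(a,d)
round 3: derive reach(h,b) via R2 from reach(h,c), parent(c,b)
round 3: derive reach(h,j) via R2 from reach(h,d), parent(d,j)
round 3: derive reach(j,b) via R2 from reach(j,c), parent(c,b)
round 4: derive reach(c,c) via R2 from reach(c,a), parent(a,c)
round 4: derive reach(d,b) via R2 from reach(d,c), parent(c,b)
round 4: derive reach(f,a) via R2 from reach(f,j), parent(j,a)
round 4: derive reach(f,g) via R2 from reach(f,j), parent(j,g)
round 4: derive reach(f,h) via R2 from reach(f,j), parent(j,h)
round 4: derive reach(g,b) via R2 from reach(g,c), parent(c,b)
round 4: derive reach(h,e) via R2 from reach(h,b), parent(b,e)
round 4: derive reach(h,g) via R2 from reach(h,j), parent(j,g)
round 4: derive reach(h,h) via R2 from reach(h,j), parent(j,h)
round 4: derive reach(j,e) via R2 from reach(j,b), parent(b,e)
round 5: derive reach(d,e) via R2 from reach(d,b), parent(b,e)
round 5: derive reach(g,e) via R2 from reach(g,b), parent(b,e)

no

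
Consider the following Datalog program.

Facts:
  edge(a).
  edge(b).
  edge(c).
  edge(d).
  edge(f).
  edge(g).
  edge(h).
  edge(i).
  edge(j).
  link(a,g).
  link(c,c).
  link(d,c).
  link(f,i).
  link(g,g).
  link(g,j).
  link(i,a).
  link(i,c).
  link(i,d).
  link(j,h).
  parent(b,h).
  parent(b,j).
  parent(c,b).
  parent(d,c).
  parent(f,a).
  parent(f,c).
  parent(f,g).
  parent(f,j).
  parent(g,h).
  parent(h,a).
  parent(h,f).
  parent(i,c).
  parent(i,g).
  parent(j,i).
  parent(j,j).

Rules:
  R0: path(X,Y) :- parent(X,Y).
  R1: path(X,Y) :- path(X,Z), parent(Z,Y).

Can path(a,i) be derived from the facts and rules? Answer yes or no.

no

round 1: derive path(b,h) via R0 from parent(b,h)
round 1: derive path(b,j) via R0 from parent(b,j)
round 1: derive path(c,b) via R0 from parent(c,b)
round 1: derive path(d,c) via R0 from parent(d,c)
round 1: derive path(f,a) via R0 from parent(f,a)
round 1: derive path(f,c) via R0 from parent(f,c)
round 1: derive path(f,g) via R0 from parent(f,g)
round 1: derive path(f,j) via R0 from parent(f,j)
round 1: derive path(g,h) via R0 from parent(g,h)
round 1: derive path(h,a) via R0 from parent(h,a)
round 1: derive path(h,f) via R0 from parent(h,f)
round 1: derive path(i,c) via R0 from parent(i,c)
round 1: derive path(i,g) via R0 from parent(i,g)
round 1: derive path(j,i) via R0 from parent(j,i)
round 1: derive path(j,j) via R0 from parent(j,j)
round 2: derive path(b,a) via R1 from path(b,h), parent(h,a)
round 2: derive path(b,f) via R1 from path(b,h), parent(h,f)
round 2: derive path(b,i) via R1 from path(b,j), parent(j,i)
round 2: derive path(c,h) via R1 from path(c,b), parent(b,h)
round 2: derive path(c,j) via R1 from path(c,b), parent(b,j)
round 2: derive path(d,b) via R1 from path(d,c), parent(c,b)
round 2: derive path(f,b) via R1 from path(f,c), parent(c,b)
round 2: derive path(f,h) via R1 from path(f,g), parent(g,h)
round 2: derive path(f,i) via R1 from path(f,j), parent(j,i)
round 2: derive path(g,a) via R1 from path(g,h), parent(h,a)
round 2: derive path(g,f) via R1 from path(g,h), parent(h,f)
round 2: derive path(h,c) via R1 from path(h,f), parent(f,c)
round 2: derive path(h,g) via R1 from path(h,f), parent(f,g)
round 2: derive path(h,j) via R1 from path(h,f), parent(f,j)
round 2: derive path(i,b) via R1 from path(i,c), parent(c,b)
round 2: derive path(i,h) via R1 from path(i,g), parent(g,h)
round 2: derive path(j,c) via R1 from path(j,i), parent(i,c)
round 2: derive path(j,g) via R1 from path(j,i), parent(i,g)
round 3: derive path(b,c) via R1 from path(b,f), parent(f,c)
round 3: derive path(b,g) via R1 from path(b,f), parent(f,g)
round 3: derive path(c,a) via R1 from path(c,h), parent(h,a)
round 3: derive path(c,f) via R1 from path(c,h), parent(h,f)
round 3: derive path(c,i) via R1 from path(c,j), parent(j,i)
round 3: derive path(d,h) via R1 from path(d,b), parent(b,h)
round 3: derive path(d,j) via R1 from path(d,b), parent(b,j)
round 3: derive path(f,f) via R1 from path(f,h), parent(h,f)
round 3: derive path(g,c) via R1 from path(g,f), parent(f,c)
round 3: derive path(g,g) via R1 from path(g,f), parent(f,g)
round 3: derive path(g,j) via R1 from path(g,f), parent(f,j)
round 3: derive path(h,b) via R1 from path(h,c), parent(c,b)
round 3: derive path(h,h) via R1 from path(h,g), parent(g,h)
round 3: derive path(h,i) via R1 from path(h,j), parent(j,i)
round 3: derive path(i,a) via R1 from path(i,h), parent(h,a)
round 3: derive path(i,f) via R1 from path(i,h), parent(h,f)
round 3: derive path(i,j) via R1 from path(i,b), parent(b,j)
round 3: derive path(j,b) via R1 from path(j,c), parent(c,b)
round 3: derive path(j,h) via R1 from path(j,g), parent(g,h)
round 4: derive path(b,b) via R1 from path(b,c), parent(c,b)
round 4: derive path(c,c) via R1 from path(c,f), parent(f,c)
round 4: derive path(c,g) via R1 from path(c,f), parent(f,g)
round 4: derive path(d,a) via R1 from path(d,h), parent(h,a)
round 4: derive path(d,f) via R1 from path(d,h), parent(h,f)
round 4: derive path(d,i) via R1 from path(d,j), parent(j,i)
round 4: derive path(g,b) via R1 from path(g,c), parent(c,b)
round 4: derive path(g,i) via R1 from path(g,j), parent(j,i)
round 4: derive path(i,i) via R1 from path(i,j), parent(j,i)
round 4: derive path(j,a) via R1 from path(j,h), parent(h,a)
round 4: derive path(j,f) via R1 from path(j,h), parent(h,f)
round 5: derive path(d,g) via R1 from path(d,f), parent(f,g)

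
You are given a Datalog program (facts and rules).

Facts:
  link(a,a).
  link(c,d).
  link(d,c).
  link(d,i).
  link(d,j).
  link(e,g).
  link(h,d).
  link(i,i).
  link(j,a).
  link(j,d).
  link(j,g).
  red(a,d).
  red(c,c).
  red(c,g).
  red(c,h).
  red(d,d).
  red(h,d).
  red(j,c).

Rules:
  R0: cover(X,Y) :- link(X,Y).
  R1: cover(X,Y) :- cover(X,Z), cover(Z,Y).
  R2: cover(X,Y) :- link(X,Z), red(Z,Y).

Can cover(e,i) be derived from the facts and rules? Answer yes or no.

round 1: derive cover(a,a) via R0 from link(a,a)
round 1: derive cover(c,d) via R0 from link(c,d)
round 1: derive cover(d,c) via R0 from link(d,c)
round 1: derive cover(d,i) via R0 from link(d,i)
round 1: derive cover(d,j) via R0 from link(d,j)
round 1: derive cover(e,g) via R0 from link(e,g)
round 1: derive cover(h,d) via R0 from link(h,d)
round 1: derive cover(i,i) via R0 from link(i,i)
round 1: derive cover(j,a) via R0 from link(j,a)
round 1: derive cover(j,d) via R0 from link(j,d)
round 1: derive cover(j,g) via R0 from link(j,g)
round 1: derive cover(a,d) via R2 from link(a,a), red(a,d)
round 1: derive cover(d,g) via R2 from link(d,c), red(c,g)
round 1: derive cover(d,h) via R2 from link(d,c), red(c,h)
round 2: derive cover(a,c) via R1 from cover(a,d), cover(d,c)
round 2: derive cover(a,g) via R1 from cover(a,d), cover(d,g)
round 2: derive cover(a,h) via R1 from cover(a,d), cover(d,h)
round 2: derive cover(a,i) via R1 from cover(a,d), cover(d,i)
round 2: derive cover(a,j) via R1 from cover(a,d), cover(d,j)
round 2: derive cover(c,c) via R1 from cover(c,d), cover(d,c)
round 2: derive cover(c,g) via R1 from cover(c,d), cover(d,g)
round 2: derive cover(c,h) via R1 from cover(c,d), cover(d,h)
round 2: derive cover(c,i) via R1 from cover(c,d), cover(d,i)
round 2: derive cover(c,j) via R1 from cover(c,d), cover(d,j)
round 2: derive cover(d,a) via R1 from cover(d,j), cover(j,a)
round 2: derive cover(d,d) via R1 from cover(d,c), cover(c,d)
round 2: derive cover(h,c) via R1 from cover(h,d), cover(d,c)
round 2: derive cover(h,g) via R1 from cover(h,d), cover(d,g)
round 2: derive cover(h,h) via R1 from cover(h,d), cover(d,h)
round 2: derive cover(h,i) via R1 from cover(h,d), cover(d,i)
round 2: derive cover(h,j) via R1 from cover(h,d), cover(d,j)
round 2: derive cover(j,c) via R1 from cover(j,d), cover(d,c)
round 2: derive cover(j,h) via R1 from cover(j,d), cover(d,h)
round 2: derive cover(j,i) via R1 from cover(j,d), cover(d,i)
round 2: derive cover(j,j) via R1 from cover(j,d), cover(d,j)
round 3: derive cover(c,a) via R1 from cover(c,d), cover(d,a)
round 3: derive cover(h,a) via R1 from cover(h,d), cover(d,a)

no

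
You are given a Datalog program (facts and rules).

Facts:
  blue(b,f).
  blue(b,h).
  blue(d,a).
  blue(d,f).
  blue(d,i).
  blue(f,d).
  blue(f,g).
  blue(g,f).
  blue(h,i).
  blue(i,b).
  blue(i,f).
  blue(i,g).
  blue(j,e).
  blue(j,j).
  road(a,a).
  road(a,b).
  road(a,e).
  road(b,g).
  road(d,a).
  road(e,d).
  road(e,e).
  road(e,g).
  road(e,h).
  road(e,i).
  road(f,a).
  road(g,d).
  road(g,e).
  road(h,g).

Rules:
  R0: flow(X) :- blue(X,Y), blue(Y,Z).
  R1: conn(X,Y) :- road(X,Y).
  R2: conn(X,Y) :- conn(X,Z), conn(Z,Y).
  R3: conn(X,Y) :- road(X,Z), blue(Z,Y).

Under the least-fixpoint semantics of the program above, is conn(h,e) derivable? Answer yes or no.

round 1: derive conn(a,a) via R1 from road(a,a)
round 1: derive conn(a,b) via R1 from road(a,b)
round 1: derive conn(a,e) via R1 from road(a,e)
round 1: derive conn(b,g) via R1 from road(b,g)
round 1: derive conn(d,a) via R1 from road(d,a)
round 1: derive conn(e,d) via R1 from road(e,d)
round 1: derive conn(e,e) via R1 from road(e,e)
round 1: derive conn(e,g) via R1 from road(e,g)
round 1: derive conn(e,h) via R1 from road(e,h)
round 1: derive conn(e,i) via R1 from road(e,i)
round 1: derive conn(f,a) via R1 from road(f,a)
round 1: derive conn(g,d) via R1 from road(g,d)
round 1: derive conn(g,e) via R1 from road(g,e)
round 1: derive conn(h,g) via R1 from road(h,g)
round 1: derive conn(a,f) via R3 from road(a,b), blue(b,f)
round 1: derive conn(a,h) via R3 from road(a,b), blue(b,h)
round 1: derive conn(b,f) via R3 from road(b,g), blue(g,f)
round 1: derive conn(e,a) via R3 from road(e,d), blue(d,a)
round 1: derive conn(e,b) via R3 from road(e,i), blue(i,b)
round 1: derive conn(e,f) via R3 from road(e,d), blue(d,f)
round 1: derive conn(g,a) via R3 from road(g,d), blue(d,a)
round 1: derive conn(g,f) via R3 from road(g,d), blue(d,f)
round 1: derive conn(g,i) via R3 from road(g,d), blue(d,i)
round 1: derive conn(h,f) via R3 from road(h,g), blue(g,f)
round 2: derive conn(a,d) via R2 from conn(a,e), conn(e,d)
round 2: derive conn(a,g) via R2 from conn(a,b), conn(b,g)
round 2: derive conn(a,i) via R2 from conn(a,e), conn(e,i)
round 2: derive conn(b,a) via R2 from conn(b,f), conn(f,a)
round 2: derive conn(b,d) via R2 from conn(b,g), conn(g,d)
round 2: derive conn(b,e) via R2 from conn(b,g), conn(g,e)
round 2: derive conn(b,i) via R2 from conn(b,g), conn(g,i)
round 2: derive conn(d,b) via R2 from conn(d,a), conn(a,b)
round 2: derive conn(d,e) via R2 from conn(d,a), conn(a,e)
round 2: derive conn(d,f) via R2 from conn(d,a), conn(a,f)
round 2: derive conn(d,h) via R2 from conn(d,a), conn(a,h)
round 2: derive conn(f,b) via R2 from conn(f,a), conn(a,b)
round 2: derive conn(f,e) via R2 from conn(f,a), conn(a,e)
round 2: derive conn(f,f) via R2 from conn(f,a), conn(a,f)
round 2: derive conn(f,h) via R2 from conn(f,a), conn(a,h)
round 2: derive conn(g,b) via R2 from conn(g,a), conn(a,b)
round 2: derive conn(g,g) via R2 from conn(g,e), conn(e,g)
round 2: derive conn(g,h) via R2 from conn(g,a), conn(a,h)
round 2: derive conn(h,a) via R2 from conn(h,f), conn(f,a)
round 2: derive conn(h,d) via R2 from conn(h,g), conn(g,d)
round 2: derive conn(h,e) via R2 from conn(h,g), conn(g,e)
round 2: derive conn(h,i) via R2 from conn(h,g), conn(g,i)
round 3: derive conn(b,b) via R2 from conn(b,a), conn(a,b)
round 3: derive conn(b,h) via R2 from conn(b,a), conn(a,h)
round 3: derive conn(d,d) via R2 from conn(d,a), conn(a,d)
round 3: derive conn(d,g) via R2 from conn(d,a), conn(a,g)
round 3: derive conn(d,i) via R2 from conn(d,a), conn(a,i)
round 3: derive conn(f,d) via R2 from conn(f,a), conn(a,d)
round 3: derive conn(f,g) via R2 from conn(f,a), conn(a,g)
round 3: derive conn(f,i) via R2 from conn(f,a), conn(a,i)
round 3: derive conn(h,b) via R2 from conn(h,a), conn(a,b)
round 3: derive conn(h,h) via R2 from conn(h,a), conn(a,h)

yes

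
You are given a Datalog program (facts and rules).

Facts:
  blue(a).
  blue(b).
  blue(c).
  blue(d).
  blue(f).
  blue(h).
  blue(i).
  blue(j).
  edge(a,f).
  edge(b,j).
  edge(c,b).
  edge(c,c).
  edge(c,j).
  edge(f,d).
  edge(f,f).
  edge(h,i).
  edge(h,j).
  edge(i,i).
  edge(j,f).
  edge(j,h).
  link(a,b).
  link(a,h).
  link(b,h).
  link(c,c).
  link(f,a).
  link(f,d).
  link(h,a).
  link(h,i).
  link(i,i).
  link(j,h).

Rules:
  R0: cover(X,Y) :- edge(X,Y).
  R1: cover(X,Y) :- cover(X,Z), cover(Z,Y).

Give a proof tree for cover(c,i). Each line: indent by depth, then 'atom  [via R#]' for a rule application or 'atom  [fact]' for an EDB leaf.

round 1: derive cover(a,f) via R0 from edge(a,f)
round 1: derive cover(b,j) via R0 from edge(b,j)
round 1: derive cover(c,b) via R0 from edge(c,b)
round 1: derive cover(c,c) via R0 from edge(c,c)
round 1: derive cover(c,j) via R0 from edge(c,j)
round 1: derive cover(f,d) via R0 from edge(f,d)
round 1: derive cover(f,f) via R0 from edge(f,f)
round 1: derive cover(h,i) via R0 from edge(h,i)
round 1: derive cover(h,j) via R0 from edge(h,j)
round 1: derive cover(i,i) via R0 from edge(i,i)
round 1: derive cover(j,f) via R0 from edge(j,f)
round 1: derive cover(j,h) via R0 from edge(j,h)
round 2: derive cover(a,d) via R1 from cover(a,f), cover(f,d)
round 2: derive cover(b,f) via R1 from cover(b,j), cover(j,f)
round 2: derive cover(b,h) via R1 from cover(b,j), cover(j,h)
round 2: derive cover(c,f) via R1 from cover(c,j), cover(j,f)
round 2: derive cover(c,h) via R1 from cover(c,j), cover(j,h)
round 2: derive cover(h,f) via R1 from cover(h,j), cover(j,f)
round 2: derive cover(h,h) via R1 from cover(h,j), cover(j,h)
round 2: derive cover(j,d) via R1 from cover(j,f), cover(f,d)
round 2: derive cover(j,i) via R1 from cover(j,h), cover(h,i)
round 2: derive cover(j,j) via R1 from cover(j,h), cover(h,j)
round 3: derive cover(b,d) via R1 from cover(b,f), cover(f,d)
round 3: derive cover(b,i) via R1 from cover(b,h), cover(h,i)
round 3: derive cover(c,d) via R1 from cover(c,f), cover(f,d)
round 3: derive cover(c,i) via R1 from cover(c,h), cover(h,i)
round 3: derive cover(h,d) via R1 from cover(h,f), cover(f,d)

cover(c,i)  [via R1]
  cover(c,h)  [via R1]
    cover(c,j)  [via R0]
      edge(c,j)  [fact]
    cover(j,h)  [via R0]
      edge(j,h)  [fact]
  cover(h,i)  [via R0]
    edge(h,i)  [fact]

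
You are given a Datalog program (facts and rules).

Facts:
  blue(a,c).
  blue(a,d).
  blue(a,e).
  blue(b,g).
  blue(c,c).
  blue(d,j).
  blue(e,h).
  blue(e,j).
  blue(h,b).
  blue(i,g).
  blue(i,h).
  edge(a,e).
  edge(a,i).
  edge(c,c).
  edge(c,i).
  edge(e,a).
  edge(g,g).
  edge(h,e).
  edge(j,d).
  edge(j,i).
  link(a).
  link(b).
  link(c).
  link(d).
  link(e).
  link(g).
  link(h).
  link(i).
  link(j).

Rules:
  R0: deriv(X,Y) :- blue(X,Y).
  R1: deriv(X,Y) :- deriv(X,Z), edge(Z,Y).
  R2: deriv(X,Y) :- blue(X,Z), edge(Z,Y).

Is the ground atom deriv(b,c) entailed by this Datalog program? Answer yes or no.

no

round 1: derive deriv(a,c) via R0 from blue(a,c)
round 1: derive deriv(a,d) via R0 from blue(a,d)
round 1: derive deriv(a,e) via R0 from blue(a,e)
round 1: derive deriv(b,g) via R0 from blue(b,g)
round 1: derive deriv(c,c) via R0 from blue(c,c)
round 1: derive deriv(d,j) via R0 from blue(d,j)
round 1: derive deriv(e,h) via R0 from blue(e,h)
round 1: derive deriv(e,j) via R0 from blue(e,j)
round 1: derive deriv(h,b) via R0 from blue(h,b)
round 1: derive deriv(i,g) via R0 from blue(i,g)
round 1: derive deriv(i,h) via R0 from blue(i,h)
round 1: derive deriv(a,a) via R2 from blue(a,e), edge(e,a)
round 1: derive deriv(a,i) via R2 from blue(a,c), edge(c,i)
round 1: derive deriv(c,i) via R2 from blue(c,c), edge(c,i)
round 1: derive deriv(d,d) via R2 from blue(d,j), edge(j,d)
round 1: derive deriv(d,i) via R2 from blue(d,j), edge(j,i)
round 1: derive deriv(e,d) via R2 from blue(e,j), edge(j,d)
round 1: derive deriv(e,e) via R2 from blue(e,h), edge(h,e)
round 1: derive deriv(e,i) via R2 from blue(e,j), edge(j,i)
round 1: derive deriv(i,e) via R2 from blue(i,h), edge(h,e)
round 2: derive deriv(e,a) via R1 from deriv(e,e), edge(e,a)
round 2: derive deriv(i,a) via R1 from deriv(i,e), edge(e,a)
round 3: derive deriv(i,i) via R1 from deriv(i,a), edge(a,i)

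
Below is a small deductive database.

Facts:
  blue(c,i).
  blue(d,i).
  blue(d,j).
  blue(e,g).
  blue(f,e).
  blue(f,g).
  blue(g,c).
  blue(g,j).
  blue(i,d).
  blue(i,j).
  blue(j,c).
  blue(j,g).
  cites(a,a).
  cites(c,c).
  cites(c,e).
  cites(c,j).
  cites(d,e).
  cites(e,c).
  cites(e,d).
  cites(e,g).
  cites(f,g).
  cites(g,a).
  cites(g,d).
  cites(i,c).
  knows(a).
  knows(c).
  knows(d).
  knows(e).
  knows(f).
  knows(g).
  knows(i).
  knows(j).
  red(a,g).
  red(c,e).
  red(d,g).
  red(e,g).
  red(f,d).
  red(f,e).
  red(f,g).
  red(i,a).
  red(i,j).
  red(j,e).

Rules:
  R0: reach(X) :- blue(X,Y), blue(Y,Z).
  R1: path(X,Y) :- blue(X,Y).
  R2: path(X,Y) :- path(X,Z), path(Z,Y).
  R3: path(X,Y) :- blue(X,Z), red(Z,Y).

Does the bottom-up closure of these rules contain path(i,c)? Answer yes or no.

yes

round 1: derive path(c,i) via R1 from blue(c,i)
round 1: derive path(d,i) via R1 from blue(d,i)
round 1: derive path(d,j) via R1 from blue(d,j)
round 1: derive path(e,g) via R1 from blue(e,g)
round 1: derive path(f,e) via R1 from blue(f,e)
round 1: derive path(f,g) via R1 from blue(f,g)
round 1: derive path(g,c) via R1 from blue(g,c)
round 1: derive path(g,j) via R1 from blue(g,j)
round 1: derive path(i,d) via R1 from blue(i,d)
round 1: derive path(i,j) via R1 from blue(i,j)
round 1: derive path(j,c) via R1 from blue(j,c)
round 1: derive path(j,g) via R1 from blue(j,g)
round 1: derive path(c,a) via R3 from blue(c,i), red(i,a)
round 1: derive path(c,j) via R3 from blue(c,i), red(i,j)
round 1: derive path(d,a) via R3 from blue(d,i), red(i,a)
round 1: derive path(d,e) via R3 from blue(d,j), red(j,e)
round 1: derive path(g,e) via R3 from blue(g,c), red(c,e)
round 1: derive path(i,e) via R3 from blue(i,j), red(j,e)
round 1: derive path(i,g) via R3 from blue(i,d), red(d,g)
round 1: derive path(j,e) via R3 from blue(j,c), red(c,e)
round 2: derive path(c,c) via R2 from path(c,j), path(j,c)
round 2: derive path(c,d) via R2 from path(c,i), path(i,d)
round 2: derive path(c,e) via R2 from path(c,i), path(i,e)
round 2: derive path(c,g) via R2 from path(c,i), path(i,g)
round 2: derive path(d,c) via R2 from path(d,j), path(j,c)
round 2: derive path(d,d) via R2 from path(d,i), path(i,d)
round 2: derive path(d,g) via R2 from path(d,e), path(e,g)
round 2: derive path(e,c) via R2 from path(e,g), path(g,c)
round 2: derive path(e,e) via R2 from path(e,g), path(g,e)
round 2: derive path(e,j) via R2 from path(e,g), path(g,j)
round 2: derive path(f,c) via R2 from path(f,g), path(g,c)
round 2: derive path(f,j) via R2 from path(f,g), path(g,j)
round 2: derive path(g,a) via R2 from path(g,c), path(c,a)
round 2: derive path(g,g) via R2 from path(g,e), path(e,g)
round 2: derive path(g,i) via R2 from path(g,c), path(c,i)
round 2: derive path(i,a) via R2 from path(i,d), path(d,a)
round 2: derive path(i,c) via R2 from path(i,g), path(g,c)
round 2: derive path(i,i) via R2 from path(i,d), path(d,i)
round 2: derive path(j,a) via R2 from path(j,c), path(c,a)
round 2: derive path(j,i) via R2 from path(j,c), path(c,i)
round 2: derive path(j,j) via R2 from path(j,c), path(c,j)
round 3: derive path(e,a) via R2 from path(e,c), path(c,a)
round 3: derive path(e,d) via R2 from path(e,c), path(c,d)
round 3: derive path(e,i) via R2 from path(e,c), path(c,i)
round 3: derive path(f,a) via R2 from path(f,c), path(c,a)
round 3: derive path(f,d) via R2 from path(f,c), path(c,d)
round 3: derive path(f,i) via R2 from path(f,c), path(c,i)
round 3: derive path(g,d) via R2 from path(g,c), path(c,d)
round 3: derive path(j,d) via R2 from path(j,c), path(c,d)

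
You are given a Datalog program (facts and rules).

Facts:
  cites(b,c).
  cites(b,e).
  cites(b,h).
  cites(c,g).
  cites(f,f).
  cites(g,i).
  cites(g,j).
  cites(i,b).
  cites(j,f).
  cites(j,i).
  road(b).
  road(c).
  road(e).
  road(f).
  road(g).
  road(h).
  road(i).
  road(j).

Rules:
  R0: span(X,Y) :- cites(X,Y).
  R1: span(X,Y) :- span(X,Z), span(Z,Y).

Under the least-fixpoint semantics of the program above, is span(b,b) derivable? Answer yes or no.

yes

round 1: derive span(b,c) via R0 from cites(b,c)
round 1: derive span(b,e) via R0 from cites(b,e)
round 1: derive span(b,h) via R0 from cites(b,h)
round 1: derive span(c,g) via R0 from cites(c,g)
round 1: derive span(f,f) via R0 from cites(f,f)
round 1: derive span(g,i) via R0 from cites(g,i)
round 1: derive span(g,j) via R0 from cites(g,j)
round 1: derive span(i,b) via R0 from cites(i,b)
round 1: derive span(j,f) via R0 from cites(j,f)
round 1: derive span(j,i) via R0 from cites(j,i)
round 2: derive span(b,g) via R1 from span(b,c), span(c,g)
round 2: derive span(c,i) via R1 from span(c,g), span(g,i)
round 2: derive span(c,j) via R1 from span(c,g), span(g,j)
round 2: derive span(g,b) via R1 from span(g,i), span(i,b)
round 2: derive span(g,f) via R1 from span(g,j), span(j,f)
round 2: derive span(i,c) via R1 from span(i,b), span(b,c)
round 2: derive span(i,e) via R1 from span(i,b), span(b,e)
round 2: derive span(i,h) via R1 from span(i,b), span(b,h)
round 2: derive span(j,b) via R1 from span(j,i), span(i,b)
round 3: derive span(b,b) via R1 from span(b,g), span(g,b)
round 3: derive span(b,f) via R1 from span(b,g), span(g,f)
round 3: derive span(b,i) via R1 from span(b,c), span(c,i)
round 3: derive span(b,j) via R1 from span(b,c), span(c,j)
round 3: derive span(c,b) via R1 from span(c,g), span(g,b)
round 3: derive span(c,c) via R1 from span(c,i), span(i,c)
round 3: derive span(c,e) via R1 from span(c,i), span(i,e)
round 3: derive span(c,f) via R1 from span(c,g), span(g,f)
round 3: derive span(c,h) via R1 from span(c,i), span(i,h)
round 3: derive span(g,c) via R1 from span(g,b), span(b,c)
round 3: derive span(g,e) via R1 from span(g,b), span(b,e)
round 3: derive span(g,g) via R1 from span(g,b), span(b,g)
round 3: derive span(g,h) via R1 from span(g,b), span(b,h)
round 3: derive span(i,g) via R1 from span(i,b), span(b,g)
round 3: derive span(i,i) via R1 from span(i,c), span(c,i)
round 3: derive span(i,j) via R1 from span(i,c), span(c,j)
round 3: derive span(j,c) via R1 from span(j,b), span(b,c)
round 3: derive span(j,e) via R1 from span(j,b), span(b,e)
round 3: derive span(j,g) via R1 from span(j,b), span(b,g)
round 3: derive span(j,h) via R1 from span(j,b), span(b,h)
round 4: derive span(i,f) via R1 from span(i,b), span(b,f)
round 4: derive span(j,j) via R1 from span(j,b), span(b,j)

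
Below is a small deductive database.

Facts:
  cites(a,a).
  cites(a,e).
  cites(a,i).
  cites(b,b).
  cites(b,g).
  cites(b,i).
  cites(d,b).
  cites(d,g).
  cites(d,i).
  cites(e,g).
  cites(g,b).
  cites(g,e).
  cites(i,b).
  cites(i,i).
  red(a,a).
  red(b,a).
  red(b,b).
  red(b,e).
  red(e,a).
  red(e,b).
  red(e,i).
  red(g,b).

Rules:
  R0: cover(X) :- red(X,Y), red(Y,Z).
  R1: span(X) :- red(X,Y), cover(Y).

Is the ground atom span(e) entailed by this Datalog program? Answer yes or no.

round 1: derive cover(a) via R0 from red(a,a), red(a,a)
round 1: derive cover(b) via R0 from red(b,a), red(a,a)
round 1: derive cover(e) via R0 from red(e,a), red(a,a)
round 1: derive cover(g) via R0 from red(g,b), red(b,a)
round 2: derive span(a) via R1 from red(a,a), cover(a)
round 2: derive span(b) via R1 from red(b,a), cover(a)
round 2: derive span(e) via R1 from red(e,a), cover(a)
round 2: derive span(g) via R1 from red(g,b), cover(b)

yes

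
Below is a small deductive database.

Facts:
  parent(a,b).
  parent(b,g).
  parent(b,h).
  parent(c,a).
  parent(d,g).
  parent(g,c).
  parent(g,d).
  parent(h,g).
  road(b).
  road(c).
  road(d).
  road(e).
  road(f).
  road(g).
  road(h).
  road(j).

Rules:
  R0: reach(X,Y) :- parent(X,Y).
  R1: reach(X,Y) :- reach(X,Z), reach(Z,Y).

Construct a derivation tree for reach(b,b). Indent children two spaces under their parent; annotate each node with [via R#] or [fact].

reach(b,b)  [via R1]
  reach(b,c)  [via R1]
    reach(b,g)  [via R0]
      parent(b,g)  [fact]
    reach(g,c)  [via R0]
      parent(g,c)  [fact]
  reach(c,b)  [via R1]
    reach(c,a)  [via R0]
      parent(c,a)  [fact]
    reach(a,b)  [via R0]
      parent(a,b)  [fact]

round 1: derive reach(a,b) via R0 from parent(a,b)
round 1: derive reach(b,g) via R0 from parent(b,g)
round 1: derive reach(b,h) via R0 from parent(b,h)
round 1: derive reach(c,a) via R0 from parent(c,a)
round 1: derive reach(d,g) via R0 from parent(d,g)
round 1: derive reach(g,c) via R0 from parent(g,c)
round 1: derive reach(g,d) via R0 from parent(g,d)
round 1: derive reach(h,g) via R0 from parent(h,g)
round 2: derive reach(a,g) via R1 from reach(a,b), reach(b,g)
round 2: derive reach(a,h) via R1 from reach(a,b), reach(b,h)
round 2: derive reach(b,c) via R1 from reach(b,g), reach(g,c)
round 2: derive reach(b,d) via R1 from reach(b,g), reach(g,d)
round 2: derive reach(c,b) via R1 from reach(c,a), reach(a,b)
round 2: derive reach(d,c) via R1 from reach(d,g), reach(g,c)
round 2: derive reach(d,d) via R1 from reach(d,g), reach(g,d)
round 2: derive reach(g,a) via R1 from reach(g,c), reach(c,a)
round 2: derive reach(g,g) via R1 from reach(g,d), reach(d,g)
round 2: derive reach(h,c) via R1 from reach(h,g), reach(g,c)
round 2: derive reach(h,d) via R1 from reach(h,g), reach(g,d)
round 3: derive reach(a,a) via R1 from reach(a,g), reach(g,a)
round 3: derive reach(a,c) via R1 from reach(a,b), reach(b,c)
round 3: derive reach(a,d) via R1 from reach(a,b), reach(b,d)
round 3: derive reach(b,a) via R1 from reach(b,c), reach(c,a)
round 3: derive reach(b,b) via R1 from reach(b,c), reach(c,b)
round 3: derive reach(c,c) via R1 from reach(c,b), reach(b,c)
round 3: derive reach(c,d) via R1 from reach(c,b), reach(b,d)
round 3: derive reach(c,g) via R1 from reach(c,a), reach(a,g)
round 3: derive reach(c,h) via R1 from reach(c,a), reach(a,h)
round 3: derive reach(d,a) via R1 from reach(d,c), reach(c,a)
round 3: derive reach(d,b) via R1 from reach(d,c), reach(c,b)
round 3: derive reach(g,b) via R1 from reach(g,a), reach(a,b)
round 3: derive reach(g,h) via R1 from reach(g,a), reach(a,h)
round 3: derive reach(h,a) via R1 from reach(h,c), reach(c,a)
round 3: derive reach(h,b) via R1 from reach(h,c), reach(c,b)
round 4: derive reach(d,h) via R1 from reach(d,a), reach(a,h)
round 4: derive reach(h,h) via R1 from reach(h,a), reach(a,h)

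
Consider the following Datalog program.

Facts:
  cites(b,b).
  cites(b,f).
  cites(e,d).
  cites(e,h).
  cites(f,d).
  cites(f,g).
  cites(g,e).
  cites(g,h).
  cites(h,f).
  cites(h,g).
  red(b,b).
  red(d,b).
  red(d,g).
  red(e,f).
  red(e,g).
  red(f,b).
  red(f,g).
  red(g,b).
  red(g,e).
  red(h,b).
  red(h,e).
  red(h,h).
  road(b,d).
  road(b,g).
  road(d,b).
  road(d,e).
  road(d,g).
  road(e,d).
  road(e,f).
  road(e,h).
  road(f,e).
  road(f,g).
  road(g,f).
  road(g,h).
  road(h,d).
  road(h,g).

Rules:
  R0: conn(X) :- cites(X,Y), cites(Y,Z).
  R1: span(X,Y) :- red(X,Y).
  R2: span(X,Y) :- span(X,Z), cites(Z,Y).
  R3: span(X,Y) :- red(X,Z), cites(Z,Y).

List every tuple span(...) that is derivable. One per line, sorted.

span(b,b)
span(b,d)
span(b,e)
span(b,f)
span(b,g)
span(b,h)
span(d,b)
span(d,d)
span(d,e)
span(d,f)
span(d,g)
span(d,h)
span(e,d)
span(e,e)
span(e,f)
span(e,g)
span(e,h)
span(f,b)
span(f,d)
span(f,e)
span(f,f)
span(f,g)
span(f,h)
span(g,b)
span(g,d)
span(g,e)
span(g,f)
span(g,g)
span(g,h)
span(h,b)
span(h,d)
span(h,e)
span(h,f)
span(h,g)
span(h,h)

round 1: derive span(b,b) via R1 from red(b,b)
round 1: derive span(d,b) via R1 from red(d,b)
round 1: derive span(d,g) via R1 from red(d,g)
round 1: derive span(e,f) via R1 from red(e,f)
round 1: derive span(e,g) via R1 from red(e,g)
round 1: derive span(f,b) via R1 from red(f,b)
round 1: derive span(f,g) via R1 from red(f,g)
round 1: derive span(g,b) via R1 from red(g,b)
round 1: derive span(g,e) via R1 from red(g,e)
round 1: derive span(h,b) via R1 from red(h,b)
round 1: derive span(h,e) via R1 from red(h,e)
round 1: derive span(h,h) via R1 from red(h,h)
round 1: derive span(b,f) via R3 from red(b,b), cites(b,f)
round 1: derive span(d,e) via R3 from red(d,g), cites(g,e)
round 1: derive span(d,f) via R3 from red(d,b), cites(b,f)
round 1: derive span(d,h) via R3 from red(d,g), cites(g,h)
round 1: derive span(e,d) via R3 from red(e,f), cites(f,d)
round 1: derive span(e,e) via R3 from red(e,g), cites(g,e)
round 1: derive span(e,h) via R3 from red(e,g), cites(g,h)
round 1: derive span(f,e) via R3 from red(f,g), cites(g,e)
round 1: derive span(f,f) via R3 from red(f,b), cites(b,f)
round 1: derive span(f,h) via R3 from red(f,g), cites(g,h)
round 1: derive span(g,d) via R3 from red(g,e), cites(e,d)
round 1: derive span(g,f) via R3 from red(g,b), cites(b,f)
round 1: derive span(g,h) via R3 from red(g,e), cites(e,h)
round 1: derive span(h,d) via R3 from red(h,e), cites(e,d)
round 1: derive span(h,f) via R3 from red(h,b), cites(b,f)
round 1: derive span(h,g) via R3 from red(h,h), cites(h,g)
round 2: derive span(b,d) via R2 from span(b,f), cites(f,d)
round 2: derive span(b,g) via R2 from span(b,f), cites(f,g)
round 2: derive span(d,d) via R2 from span(d,e), cites(e,d)
round 2: derive span(f,d) via R2 from span(f,e), cites(e,d)
round 2: derive span(g,g) via R2 from span(g,f), cites(f,g)
round 3: derive span(b,e) via R2 from span(b,g), cites(g,e)
round 3: derive span(b,h) via R2 from span(b,g), cites(g,h)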